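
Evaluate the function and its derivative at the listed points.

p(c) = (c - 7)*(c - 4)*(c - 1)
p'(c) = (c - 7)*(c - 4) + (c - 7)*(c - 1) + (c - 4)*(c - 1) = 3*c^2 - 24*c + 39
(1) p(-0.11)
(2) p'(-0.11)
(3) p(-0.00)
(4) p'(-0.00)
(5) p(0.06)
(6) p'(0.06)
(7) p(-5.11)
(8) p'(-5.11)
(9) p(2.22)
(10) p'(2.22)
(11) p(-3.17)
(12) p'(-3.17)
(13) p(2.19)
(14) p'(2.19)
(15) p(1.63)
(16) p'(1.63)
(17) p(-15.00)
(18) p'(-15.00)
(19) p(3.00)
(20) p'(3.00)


(1) = -32.44
(2) = 41.68
(3) = -28.00
(4) = 39.00
(5) = -25.70
(6) = 37.57
(7) = -674.07
(8) = 239.98
(9) = 10.38
(10) = 0.51
(11) = -304.07
(12) = 145.23
(13) = 10.36
(14) = 0.83
(15) = 8.02
(16) = 7.85
(17) = -6688.00
(18) = 1074.00
(19) = 8.00
(20) = -6.00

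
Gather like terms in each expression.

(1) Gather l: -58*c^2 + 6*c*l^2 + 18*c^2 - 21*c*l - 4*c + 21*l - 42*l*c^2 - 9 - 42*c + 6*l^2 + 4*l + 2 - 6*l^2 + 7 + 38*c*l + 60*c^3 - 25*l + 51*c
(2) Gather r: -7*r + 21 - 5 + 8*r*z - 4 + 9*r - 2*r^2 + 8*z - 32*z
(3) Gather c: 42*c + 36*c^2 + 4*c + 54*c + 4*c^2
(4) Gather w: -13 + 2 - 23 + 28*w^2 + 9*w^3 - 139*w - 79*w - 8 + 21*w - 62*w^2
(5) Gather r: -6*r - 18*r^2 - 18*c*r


(1) = 60*c^3 - 40*c^2 + 6*c*l^2 + 5*c + l*(-42*c^2 + 17*c)
(2) = -2*r^2 + r*(8*z + 2) - 24*z + 12
(3) = 40*c^2 + 100*c
(4) = 9*w^3 - 34*w^2 - 197*w - 42
(5) = -18*r^2 + r*(-18*c - 6)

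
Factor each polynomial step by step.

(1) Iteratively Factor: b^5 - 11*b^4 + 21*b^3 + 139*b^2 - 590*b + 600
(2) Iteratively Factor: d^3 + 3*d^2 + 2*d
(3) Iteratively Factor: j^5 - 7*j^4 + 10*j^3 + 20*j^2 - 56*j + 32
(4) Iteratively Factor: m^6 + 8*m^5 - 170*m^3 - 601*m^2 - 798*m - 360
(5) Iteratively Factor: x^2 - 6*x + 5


(1) = (b - 5)*(b^4 - 6*b^3 - 9*b^2 + 94*b - 120) = (b - 5)*(b + 4)*(b^3 - 10*b^2 + 31*b - 30) = (b - 5)*(b - 3)*(b + 4)*(b^2 - 7*b + 10) = (b - 5)^2*(b - 3)*(b + 4)*(b - 2)
(2) = (d + 1)*(d^2 + 2*d) = d*(d + 1)*(d + 2)
(3) = (j - 4)*(j^4 - 3*j^3 - 2*j^2 + 12*j - 8) = (j - 4)*(j - 2)*(j^3 - j^2 - 4*j + 4) = (j - 4)*(j - 2)*(j - 1)*(j^2 - 4) = (j - 4)*(j - 2)*(j - 1)*(j + 2)*(j - 2)
(4) = (m + 3)*(m^5 + 5*m^4 - 15*m^3 - 125*m^2 - 226*m - 120) = (m + 1)*(m + 3)*(m^4 + 4*m^3 - 19*m^2 - 106*m - 120) = (m + 1)*(m + 3)*(m + 4)*(m^3 - 19*m - 30) = (m + 1)*(m + 2)*(m + 3)*(m + 4)*(m^2 - 2*m - 15) = (m + 1)*(m + 2)*(m + 3)^2*(m + 4)*(m - 5)
(5) = (x - 5)*(x - 1)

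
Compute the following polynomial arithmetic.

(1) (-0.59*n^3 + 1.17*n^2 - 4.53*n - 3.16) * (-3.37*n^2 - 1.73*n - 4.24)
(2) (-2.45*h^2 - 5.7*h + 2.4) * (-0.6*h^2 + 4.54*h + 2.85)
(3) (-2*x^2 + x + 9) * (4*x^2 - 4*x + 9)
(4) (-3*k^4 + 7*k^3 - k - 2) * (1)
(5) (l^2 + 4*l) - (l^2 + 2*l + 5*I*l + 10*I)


(1) = 1.9883*n^5 - 2.9222*n^4 + 15.7436*n^3 + 13.5253*n^2 + 24.674*n + 13.3984
(2) = 1.47*h^4 - 7.703*h^3 - 34.3005*h^2 - 5.349*h + 6.84
(3) = -8*x^4 + 12*x^3 + 14*x^2 - 27*x + 81
(4) = -3*k^4 + 7*k^3 - k - 2
(5) = 2*l - 5*I*l - 10*I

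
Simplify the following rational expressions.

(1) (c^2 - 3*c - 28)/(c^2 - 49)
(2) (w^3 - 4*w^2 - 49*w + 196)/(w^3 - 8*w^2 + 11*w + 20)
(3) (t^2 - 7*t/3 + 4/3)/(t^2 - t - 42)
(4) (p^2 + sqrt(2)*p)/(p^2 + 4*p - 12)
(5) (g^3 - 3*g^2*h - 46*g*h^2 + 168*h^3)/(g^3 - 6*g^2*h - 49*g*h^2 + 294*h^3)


(1) = (c + 4)/(c + 7)
(2) = (w^2 - 49)/(w^2 - 4*w - 5)
(3) = (3*t^2 - 7*t + 4)/(3*t^2 - 3*t - 126)
(4) = (p^2 + sqrt(2)*p)/(p^2 + 4*p - 12)
(5) = (g - 4*h)/(g - 7*h)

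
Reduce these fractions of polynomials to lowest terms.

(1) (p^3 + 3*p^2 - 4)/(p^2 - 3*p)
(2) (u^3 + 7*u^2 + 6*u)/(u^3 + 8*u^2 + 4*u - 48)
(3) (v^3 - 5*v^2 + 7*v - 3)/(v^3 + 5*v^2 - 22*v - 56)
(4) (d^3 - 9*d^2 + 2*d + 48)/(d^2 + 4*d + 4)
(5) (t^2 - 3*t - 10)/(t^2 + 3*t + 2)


(1) = (p^3 + 3*p^2 - 4)/(p^2 - 3*p)
(2) = (u^2 + u)/(u^2 + 2*u - 8)
(3) = (v^3 - 5*v^2 + 7*v - 3)/(v^3 + 5*v^2 - 22*v - 56)
(4) = (d^2 - 11*d + 24)/(d + 2)
(5) = (t - 5)/(t + 1)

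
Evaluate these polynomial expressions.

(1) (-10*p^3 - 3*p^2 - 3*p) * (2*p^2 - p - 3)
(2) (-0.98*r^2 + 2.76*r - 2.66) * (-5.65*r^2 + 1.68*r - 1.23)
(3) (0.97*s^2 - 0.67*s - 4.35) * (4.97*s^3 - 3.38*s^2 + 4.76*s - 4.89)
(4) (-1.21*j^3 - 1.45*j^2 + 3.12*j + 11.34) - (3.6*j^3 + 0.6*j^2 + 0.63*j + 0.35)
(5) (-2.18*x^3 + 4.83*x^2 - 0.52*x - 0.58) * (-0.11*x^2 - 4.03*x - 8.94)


(1) = -20*p^5 + 4*p^4 + 27*p^3 + 12*p^2 + 9*p
(2) = 5.537*r^4 - 17.2404*r^3 + 20.8712*r^2 - 7.8636*r + 3.2718
(3) = 4.8209*s^5 - 6.6085*s^4 - 14.7377*s^3 + 6.7705*s^2 - 17.4297*s + 21.2715
(4) = -4.81*j^3 - 2.05*j^2 + 2.49*j + 10.99
(5) = 0.2398*x^5 + 8.2541*x^4 + 0.0815*x^3 - 41.0208*x^2 + 6.9862*x + 5.1852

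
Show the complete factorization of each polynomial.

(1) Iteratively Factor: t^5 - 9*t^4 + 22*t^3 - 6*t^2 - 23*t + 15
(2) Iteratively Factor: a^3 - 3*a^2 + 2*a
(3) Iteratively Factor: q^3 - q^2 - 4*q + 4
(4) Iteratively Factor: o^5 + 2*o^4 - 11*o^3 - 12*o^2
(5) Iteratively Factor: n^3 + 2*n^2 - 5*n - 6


(1) = (t - 1)*(t^4 - 8*t^3 + 14*t^2 + 8*t - 15) = (t - 1)^2*(t^3 - 7*t^2 + 7*t + 15) = (t - 5)*(t - 1)^2*(t^2 - 2*t - 3) = (t - 5)*(t - 3)*(t - 1)^2*(t + 1)
(2) = (a)*(a^2 - 3*a + 2) = a*(a - 2)*(a - 1)
(3) = (q - 1)*(q^2 - 4) = (q - 1)*(q + 2)*(q - 2)
(4) = (o)*(o^4 + 2*o^3 - 11*o^2 - 12*o) = o*(o + 4)*(o^3 - 2*o^2 - 3*o) = o*(o + 1)*(o + 4)*(o^2 - 3*o) = o^2*(o + 1)*(o + 4)*(o - 3)
(5) = (n + 1)*(n^2 + n - 6) = (n + 1)*(n + 3)*(n - 2)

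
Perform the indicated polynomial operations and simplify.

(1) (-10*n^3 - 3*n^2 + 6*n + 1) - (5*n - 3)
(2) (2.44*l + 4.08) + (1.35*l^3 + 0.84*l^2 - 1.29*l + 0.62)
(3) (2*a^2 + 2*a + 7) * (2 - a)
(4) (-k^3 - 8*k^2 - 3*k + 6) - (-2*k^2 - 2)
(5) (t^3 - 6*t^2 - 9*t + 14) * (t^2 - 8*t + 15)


(1) = -10*n^3 - 3*n^2 + n + 4
(2) = 1.35*l^3 + 0.84*l^2 + 1.15*l + 4.7
(3) = -2*a^3 + 2*a^2 - 3*a + 14
(4) = -k^3 - 6*k^2 - 3*k + 8
(5) = t^5 - 14*t^4 + 54*t^3 - 4*t^2 - 247*t + 210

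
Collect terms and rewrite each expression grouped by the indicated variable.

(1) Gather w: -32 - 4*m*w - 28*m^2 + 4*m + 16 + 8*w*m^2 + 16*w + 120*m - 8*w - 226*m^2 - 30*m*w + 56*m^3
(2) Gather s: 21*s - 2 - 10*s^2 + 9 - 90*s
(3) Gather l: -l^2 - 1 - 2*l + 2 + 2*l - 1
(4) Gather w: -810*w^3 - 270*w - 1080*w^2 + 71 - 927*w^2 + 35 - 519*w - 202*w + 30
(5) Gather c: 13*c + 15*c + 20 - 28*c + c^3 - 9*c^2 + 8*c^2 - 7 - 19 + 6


(1) = 56*m^3 - 254*m^2 + 124*m + w*(8*m^2 - 34*m + 8) - 16
(2) = -10*s^2 - 69*s + 7
(3) = -l^2
(4) = -810*w^3 - 2007*w^2 - 991*w + 136
(5) = c^3 - c^2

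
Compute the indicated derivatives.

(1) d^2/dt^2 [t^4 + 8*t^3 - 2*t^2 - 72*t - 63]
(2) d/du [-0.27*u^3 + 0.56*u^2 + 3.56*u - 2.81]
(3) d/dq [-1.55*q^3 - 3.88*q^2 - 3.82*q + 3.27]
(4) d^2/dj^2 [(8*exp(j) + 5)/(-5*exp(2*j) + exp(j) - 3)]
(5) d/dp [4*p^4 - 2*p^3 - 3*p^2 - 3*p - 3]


(1) = 12*t^2 + 48*t - 4
(2) = -0.81*u^2 + 1.12*u + 3.56
(3) = -4.65*q^2 - 7.76*q - 3.82
(4) = (-200*exp(4*j) - 540*exp(3*j) + 795*exp(2*j) + 271*exp(j) - 87)*exp(j)/(125*exp(6*j) - 75*exp(5*j) + 240*exp(4*j) - 91*exp(3*j) + 144*exp(2*j) - 27*exp(j) + 27)
(5) = 16*p^3 - 6*p^2 - 6*p - 3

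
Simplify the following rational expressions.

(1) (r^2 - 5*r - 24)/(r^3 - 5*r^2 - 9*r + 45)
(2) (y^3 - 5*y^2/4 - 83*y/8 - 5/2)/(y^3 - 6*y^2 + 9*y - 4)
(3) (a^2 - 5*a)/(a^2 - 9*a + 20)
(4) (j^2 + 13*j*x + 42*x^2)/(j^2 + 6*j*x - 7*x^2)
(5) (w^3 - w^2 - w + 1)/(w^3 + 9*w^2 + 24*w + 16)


(1) = (r - 8)/(r^2 - 8*r + 15)
(2) = (8*y^2 + 22*y + 5)/(8*y^2 - 16*y + 8)
(3) = a/(a - 4)
(4) = (-j - 6*x)/(-j + x)
(5) = (w^2 - 2*w + 1)/(w^2 + 8*w + 16)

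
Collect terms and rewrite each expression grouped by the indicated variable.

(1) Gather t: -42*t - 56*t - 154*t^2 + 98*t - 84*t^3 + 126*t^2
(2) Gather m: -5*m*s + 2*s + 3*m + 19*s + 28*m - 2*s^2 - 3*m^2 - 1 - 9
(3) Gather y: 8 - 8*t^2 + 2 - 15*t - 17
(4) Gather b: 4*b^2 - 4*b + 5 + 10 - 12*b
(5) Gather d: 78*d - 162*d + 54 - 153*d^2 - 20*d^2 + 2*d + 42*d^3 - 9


(1) = -84*t^3 - 28*t^2
(2) = -3*m^2 + m*(31 - 5*s) - 2*s^2 + 21*s - 10
(3) = -8*t^2 - 15*t - 7
(4) = 4*b^2 - 16*b + 15
(5) = 42*d^3 - 173*d^2 - 82*d + 45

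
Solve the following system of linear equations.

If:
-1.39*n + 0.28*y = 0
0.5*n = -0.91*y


Then:
n = 0.00
y = 0.00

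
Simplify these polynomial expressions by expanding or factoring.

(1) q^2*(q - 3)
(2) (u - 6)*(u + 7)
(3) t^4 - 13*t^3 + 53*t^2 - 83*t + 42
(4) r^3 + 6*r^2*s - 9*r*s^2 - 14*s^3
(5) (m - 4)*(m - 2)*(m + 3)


(1) = q^3 - 3*q^2
(2) = u^2 + u - 42
(3) = (t - 7)*(t - 3)*(t - 2)*(t - 1)
(4) = (r - 2*s)*(r + s)*(r + 7*s)
(5) = m^3 - 3*m^2 - 10*m + 24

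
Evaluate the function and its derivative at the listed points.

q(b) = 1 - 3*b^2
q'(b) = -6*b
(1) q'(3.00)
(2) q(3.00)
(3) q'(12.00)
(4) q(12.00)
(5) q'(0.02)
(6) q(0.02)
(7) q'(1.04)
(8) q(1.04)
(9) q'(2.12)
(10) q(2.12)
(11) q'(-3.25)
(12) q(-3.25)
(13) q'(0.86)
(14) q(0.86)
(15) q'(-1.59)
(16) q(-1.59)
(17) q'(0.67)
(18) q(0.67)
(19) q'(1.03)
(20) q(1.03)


(1) = -18.00
(2) = -26.00
(3) = -72.00
(4) = -431.00
(5) = -0.12
(6) = 1.00
(7) = -6.24
(8) = -2.24
(9) = -12.72
(10) = -12.48
(11) = 19.50
(12) = -30.69
(13) = -5.16
(14) = -1.22
(15) = 9.54
(16) = -6.58
(17) = -4.02
(18) = -0.35
(19) = -6.18
(20) = -2.18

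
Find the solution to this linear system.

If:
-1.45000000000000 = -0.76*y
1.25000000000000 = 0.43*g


Then:
g = 2.91
y = 1.91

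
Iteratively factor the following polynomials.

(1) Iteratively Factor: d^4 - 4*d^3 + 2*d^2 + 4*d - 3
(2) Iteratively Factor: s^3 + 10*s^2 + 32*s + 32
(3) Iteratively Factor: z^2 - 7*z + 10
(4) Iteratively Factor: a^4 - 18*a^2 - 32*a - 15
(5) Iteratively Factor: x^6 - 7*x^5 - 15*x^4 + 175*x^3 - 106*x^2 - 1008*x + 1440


(1) = (d - 1)*(d^3 - 3*d^2 - d + 3) = (d - 3)*(d - 1)*(d^2 - 1) = (d - 3)*(d - 1)*(d + 1)*(d - 1)
(2) = (s + 2)*(s^2 + 8*s + 16) = (s + 2)*(s + 4)*(s + 4)
(3) = (z - 5)*(z - 2)
(4) = (a + 3)*(a^3 - 3*a^2 - 9*a - 5) = (a + 1)*(a + 3)*(a^2 - 4*a - 5) = (a - 5)*(a + 1)*(a + 3)*(a + 1)
(5) = (x - 5)*(x^5 - 2*x^4 - 25*x^3 + 50*x^2 + 144*x - 288) = (x - 5)*(x - 3)*(x^4 + x^3 - 22*x^2 - 16*x + 96) = (x - 5)*(x - 3)*(x - 2)*(x^3 + 3*x^2 - 16*x - 48) = (x - 5)*(x - 3)*(x - 2)*(x + 3)*(x^2 - 16) = (x - 5)*(x - 4)*(x - 3)*(x - 2)*(x + 3)*(x + 4)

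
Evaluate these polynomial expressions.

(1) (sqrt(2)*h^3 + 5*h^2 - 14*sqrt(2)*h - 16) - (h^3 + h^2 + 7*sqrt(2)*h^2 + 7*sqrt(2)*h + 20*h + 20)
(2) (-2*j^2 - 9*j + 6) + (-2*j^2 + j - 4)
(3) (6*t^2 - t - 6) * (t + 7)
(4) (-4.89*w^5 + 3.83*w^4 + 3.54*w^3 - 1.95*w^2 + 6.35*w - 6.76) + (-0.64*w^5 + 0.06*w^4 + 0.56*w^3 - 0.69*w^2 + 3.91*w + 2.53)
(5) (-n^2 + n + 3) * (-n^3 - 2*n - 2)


(1) = -h^3 + sqrt(2)*h^3 - 7*sqrt(2)*h^2 + 4*h^2 - 21*sqrt(2)*h - 20*h - 36
(2) = -4*j^2 - 8*j + 2
(3) = 6*t^3 + 41*t^2 - 13*t - 42
(4) = -5.53*w^5 + 3.89*w^4 + 4.1*w^3 - 2.64*w^2 + 10.26*w - 4.23
(5) = n^5 - n^4 - n^3 - 8*n - 6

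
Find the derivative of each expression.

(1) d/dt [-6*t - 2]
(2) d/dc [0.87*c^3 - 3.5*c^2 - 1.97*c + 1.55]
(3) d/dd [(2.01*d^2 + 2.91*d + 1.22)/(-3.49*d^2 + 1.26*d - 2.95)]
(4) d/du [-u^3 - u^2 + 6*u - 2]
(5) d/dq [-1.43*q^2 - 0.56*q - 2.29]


(1) = -6
(2) = 2.61*c^2 - 7.0*c - 1.97
(3) = (12.6885*d^2 - 3.3434*d - 10.1217)/(12.1801*d^4 - 8.7948*d^3 + 22.1786*d^2 - 7.434*d + 8.7025)
(4) = -3*u^2 - 2*u + 6
(5) = -2.86*q - 0.56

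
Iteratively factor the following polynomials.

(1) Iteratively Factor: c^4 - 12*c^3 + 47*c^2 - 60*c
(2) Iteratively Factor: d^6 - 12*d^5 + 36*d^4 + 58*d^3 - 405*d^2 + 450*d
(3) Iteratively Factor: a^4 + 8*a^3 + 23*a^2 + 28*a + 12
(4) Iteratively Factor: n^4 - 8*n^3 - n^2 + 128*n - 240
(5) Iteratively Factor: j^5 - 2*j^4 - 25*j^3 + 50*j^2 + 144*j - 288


(1) = (c - 4)*(c^3 - 8*c^2 + 15*c) = c*(c - 4)*(c^2 - 8*c + 15) = c*(c - 4)*(c - 3)*(c - 5)
(2) = (d - 5)*(d^5 - 7*d^4 + d^3 + 63*d^2 - 90*d) = (d - 5)^2*(d^4 - 2*d^3 - 9*d^2 + 18*d) = (d - 5)^2*(d - 2)*(d^3 - 9*d) = d*(d - 5)^2*(d - 2)*(d^2 - 9) = d*(d - 5)^2*(d - 2)*(d + 3)*(d - 3)
(3) = (a + 3)*(a^3 + 5*a^2 + 8*a + 4) = (a + 2)*(a + 3)*(a^2 + 3*a + 2) = (a + 1)*(a + 2)*(a + 3)*(a + 2)
(4) = (n + 4)*(n^3 - 12*n^2 + 47*n - 60) = (n - 4)*(n + 4)*(n^2 - 8*n + 15) = (n - 4)*(n - 3)*(n + 4)*(n - 5)
(5) = (j - 2)*(j^4 - 25*j^2 + 144) = (j - 3)*(j - 2)*(j^3 + 3*j^2 - 16*j - 48) = (j - 4)*(j - 3)*(j - 2)*(j^2 + 7*j + 12) = (j - 4)*(j - 3)*(j - 2)*(j + 4)*(j + 3)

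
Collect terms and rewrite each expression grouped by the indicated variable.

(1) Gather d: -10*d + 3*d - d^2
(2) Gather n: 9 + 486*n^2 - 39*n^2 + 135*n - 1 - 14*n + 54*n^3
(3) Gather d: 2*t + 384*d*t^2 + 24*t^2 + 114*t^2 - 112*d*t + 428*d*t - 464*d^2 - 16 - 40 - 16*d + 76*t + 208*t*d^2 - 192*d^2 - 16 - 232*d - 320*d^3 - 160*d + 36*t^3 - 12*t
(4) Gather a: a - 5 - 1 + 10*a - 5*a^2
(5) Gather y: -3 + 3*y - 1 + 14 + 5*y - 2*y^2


(1) = -d^2 - 7*d
(2) = 54*n^3 + 447*n^2 + 121*n + 8
(3) = -320*d^3 + d^2*(208*t - 656) + d*(384*t^2 + 316*t - 408) + 36*t^3 + 138*t^2 + 66*t - 72
(4) = -5*a^2 + 11*a - 6
(5) = -2*y^2 + 8*y + 10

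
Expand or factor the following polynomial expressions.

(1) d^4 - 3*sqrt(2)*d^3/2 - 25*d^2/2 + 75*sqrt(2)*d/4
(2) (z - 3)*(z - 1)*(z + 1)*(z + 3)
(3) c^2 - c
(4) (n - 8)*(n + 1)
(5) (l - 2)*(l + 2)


(1) = d*(d - 5*sqrt(2)/2)*(d - 3*sqrt(2)/2)*(d + 5*sqrt(2)/2)
(2) = z^4 - 10*z^2 + 9
(3) = c*(c - 1)
(4) = n^2 - 7*n - 8
(5) = l^2 - 4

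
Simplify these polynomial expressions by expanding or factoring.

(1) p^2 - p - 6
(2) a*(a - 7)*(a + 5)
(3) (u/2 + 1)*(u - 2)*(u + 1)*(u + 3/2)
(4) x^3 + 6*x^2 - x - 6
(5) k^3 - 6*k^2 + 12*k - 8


(1) = (p - 3)*(p + 2)
(2) = a^3 - 2*a^2 - 35*a
(3) = u^4/2 + 5*u^3/4 - 5*u^2/4 - 5*u - 3
(4) = (x - 1)*(x + 1)*(x + 6)
(5) = (k - 2)^3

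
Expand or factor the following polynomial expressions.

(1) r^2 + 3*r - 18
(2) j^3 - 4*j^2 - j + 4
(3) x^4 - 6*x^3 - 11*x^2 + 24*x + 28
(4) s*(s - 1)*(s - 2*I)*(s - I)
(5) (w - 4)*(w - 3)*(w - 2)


(1) = (r - 3)*(r + 6)
(2) = (j - 4)*(j - 1)*(j + 1)
(3) = (x - 7)*(x - 2)*(x + 1)*(x + 2)
(4) = s^4 - s^3 - 3*I*s^3 - 2*s^2 + 3*I*s^2 + 2*s
(5) = w^3 - 9*w^2 + 26*w - 24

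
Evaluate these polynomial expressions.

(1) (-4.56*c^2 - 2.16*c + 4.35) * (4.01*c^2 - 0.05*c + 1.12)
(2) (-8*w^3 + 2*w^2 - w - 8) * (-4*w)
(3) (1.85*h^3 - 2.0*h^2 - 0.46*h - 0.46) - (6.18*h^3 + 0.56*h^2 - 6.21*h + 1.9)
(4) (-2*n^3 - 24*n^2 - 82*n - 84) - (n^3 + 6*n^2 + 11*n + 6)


(1) = -18.2856*c^4 - 8.4336*c^3 + 12.4443*c^2 - 2.6367*c + 4.872
(2) = 32*w^4 - 8*w^3 + 4*w^2 + 32*w
(3) = -4.33*h^3 - 2.56*h^2 + 5.75*h - 2.36
(4) = -3*n^3 - 30*n^2 - 93*n - 90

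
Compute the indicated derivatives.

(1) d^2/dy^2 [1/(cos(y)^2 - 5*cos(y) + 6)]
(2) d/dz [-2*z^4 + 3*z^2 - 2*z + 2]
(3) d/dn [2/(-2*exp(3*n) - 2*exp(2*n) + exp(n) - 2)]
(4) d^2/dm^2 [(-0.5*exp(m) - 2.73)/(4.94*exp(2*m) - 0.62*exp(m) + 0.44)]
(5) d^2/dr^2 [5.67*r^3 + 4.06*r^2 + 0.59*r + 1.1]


(1) = (-4*sin(y)^4 + 3*sin(y)^2 - 195*cos(y)/4 + 15*cos(3*y)/4 + 39)/((cos(y) - 3)^3*(cos(y) - 2)^3)
(2) = -8*z^3 + 6*z - 2
(3) = (12*exp(2*n) + 8*exp(n) - 2)*exp(n)/(2*exp(3*n) + 2*exp(2*n) - exp(n) + 2)^2
(4) = (-12.2018*exp(4*m) - 268.018712*exp(3*m) + 31.605132*exp(2*m) + 22.5499*exp(m) - 0.841544)*exp(m)/(120.553784*exp(6*m) - 45.390696*exp(5*m) + 37.90956*exp(4*m) - 8.32412*exp(3*m) + 3.37656*exp(2*m) - 0.360096*exp(m) + 0.085184)
(5) = 34.02*r + 8.12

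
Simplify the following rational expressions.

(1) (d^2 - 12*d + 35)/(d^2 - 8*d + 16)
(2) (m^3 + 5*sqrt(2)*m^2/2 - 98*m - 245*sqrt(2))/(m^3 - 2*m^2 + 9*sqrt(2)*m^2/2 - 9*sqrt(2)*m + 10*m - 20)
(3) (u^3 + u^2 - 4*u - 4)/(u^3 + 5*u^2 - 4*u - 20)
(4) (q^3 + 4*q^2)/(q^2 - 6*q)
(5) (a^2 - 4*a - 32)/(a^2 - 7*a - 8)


(1) = (d^2 - 12*d + 35)/(d^2 - 8*d + 16)
(2) = (4*m^2 - 392)/(4*m^2 + m*(-8 + 8*sqrt(2)) - 16*sqrt(2))
(3) = (u + 1)/(u + 5)
(4) = (q^2 + 4*q)/(q - 6)
(5) = (a + 4)/(a + 1)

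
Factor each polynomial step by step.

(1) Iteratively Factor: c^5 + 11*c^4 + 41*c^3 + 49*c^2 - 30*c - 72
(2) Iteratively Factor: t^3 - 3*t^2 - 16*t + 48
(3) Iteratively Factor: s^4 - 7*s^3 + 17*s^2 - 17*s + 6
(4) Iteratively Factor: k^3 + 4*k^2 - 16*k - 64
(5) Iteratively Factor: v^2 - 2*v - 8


(1) = (c + 3)*(c^4 + 8*c^3 + 17*c^2 - 2*c - 24) = (c + 2)*(c + 3)*(c^3 + 6*c^2 + 5*c - 12) = (c - 1)*(c + 2)*(c + 3)*(c^2 + 7*c + 12) = (c - 1)*(c + 2)*(c + 3)^2*(c + 4)
(2) = (t - 4)*(t^2 + t - 12) = (t - 4)*(t - 3)*(t + 4)
(3) = (s - 2)*(s^3 - 5*s^2 + 7*s - 3) = (s - 2)*(s - 1)*(s^2 - 4*s + 3) = (s - 2)*(s - 1)^2*(s - 3)
(4) = (k + 4)*(k^2 - 16) = (k + 4)^2*(k - 4)
(5) = (v + 2)*(v - 4)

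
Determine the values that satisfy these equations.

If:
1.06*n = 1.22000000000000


Then:
n = 1.15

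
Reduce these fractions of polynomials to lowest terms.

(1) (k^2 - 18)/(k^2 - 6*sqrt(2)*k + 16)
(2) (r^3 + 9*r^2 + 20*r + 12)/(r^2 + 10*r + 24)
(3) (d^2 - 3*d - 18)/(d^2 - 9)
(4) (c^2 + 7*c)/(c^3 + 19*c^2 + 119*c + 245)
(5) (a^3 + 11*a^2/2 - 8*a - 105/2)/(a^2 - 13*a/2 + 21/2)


(1) = (k^2 - 18)/(k^2 - 6*sqrt(2)*k + 16)
(2) = (r^2 + 3*r + 2)/(r + 4)
(3) = (d - 6)/(d - 3)
(4) = c/(c^2 + 12*c + 35)
(5) = (2*a^2 + 17*a + 35)/(2*a - 7)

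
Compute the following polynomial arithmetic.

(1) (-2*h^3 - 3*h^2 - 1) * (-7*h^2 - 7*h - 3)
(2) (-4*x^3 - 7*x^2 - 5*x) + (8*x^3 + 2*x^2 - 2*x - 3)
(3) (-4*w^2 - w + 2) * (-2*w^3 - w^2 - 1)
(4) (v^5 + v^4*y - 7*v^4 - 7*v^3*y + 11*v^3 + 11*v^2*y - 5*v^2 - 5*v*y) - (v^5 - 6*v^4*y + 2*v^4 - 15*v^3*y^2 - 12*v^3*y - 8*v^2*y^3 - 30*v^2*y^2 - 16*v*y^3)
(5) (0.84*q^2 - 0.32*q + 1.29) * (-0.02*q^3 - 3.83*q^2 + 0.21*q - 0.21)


(1) = 14*h^5 + 35*h^4 + 27*h^3 + 16*h^2 + 7*h + 3
(2) = 4*x^3 - 5*x^2 - 7*x - 3
(3) = 8*w^5 + 6*w^4 - 3*w^3 + 2*w^2 + w - 2
(4) = 7*v^4*y - 9*v^4 + 15*v^3*y^2 + 5*v^3*y + 11*v^3 + 8*v^2*y^3 + 30*v^2*y^2 + 11*v^2*y - 5*v^2 + 16*v*y^3 - 5*v*y
(5) = -0.0168*q^5 - 3.2108*q^4 + 1.3762*q^3 - 5.1843*q^2 + 0.3381*q - 0.2709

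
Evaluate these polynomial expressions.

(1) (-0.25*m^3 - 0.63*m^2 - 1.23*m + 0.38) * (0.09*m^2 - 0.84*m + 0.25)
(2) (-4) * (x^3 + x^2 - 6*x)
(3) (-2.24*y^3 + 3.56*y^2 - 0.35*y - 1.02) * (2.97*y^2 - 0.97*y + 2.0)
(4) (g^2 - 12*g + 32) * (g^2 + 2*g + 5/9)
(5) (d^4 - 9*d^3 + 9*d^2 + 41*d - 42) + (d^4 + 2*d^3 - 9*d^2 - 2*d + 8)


(1) = -0.0225*m^5 + 0.1533*m^4 + 0.356*m^3 + 0.9099*m^2 - 0.6267*m + 0.095
(2) = -4*x^3 - 4*x^2 + 24*x
(3) = -6.6528*y^5 + 12.746*y^4 - 8.9727*y^3 + 4.4301*y^2 + 0.2894*y - 2.04
(4) = g^4 - 10*g^3 + 77*g^2/9 + 172*g/3 + 160/9
(5) = 2*d^4 - 7*d^3 + 39*d - 34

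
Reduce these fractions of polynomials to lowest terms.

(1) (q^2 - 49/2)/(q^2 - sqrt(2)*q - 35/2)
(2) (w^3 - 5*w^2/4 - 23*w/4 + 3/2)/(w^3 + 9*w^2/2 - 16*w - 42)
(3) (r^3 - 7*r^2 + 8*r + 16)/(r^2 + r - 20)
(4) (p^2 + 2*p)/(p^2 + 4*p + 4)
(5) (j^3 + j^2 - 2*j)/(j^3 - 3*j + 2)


(1) = (4*q + 14*sqrt(2))/(4*q + 10*sqrt(2))
(2) = (4*w^2 - 13*w + 3)/(4*w^2 + 10*w - 84)
(3) = (r^2 - 3*r - 4)/(r + 5)
(4) = p/(p + 2)
(5) = j/(j - 1)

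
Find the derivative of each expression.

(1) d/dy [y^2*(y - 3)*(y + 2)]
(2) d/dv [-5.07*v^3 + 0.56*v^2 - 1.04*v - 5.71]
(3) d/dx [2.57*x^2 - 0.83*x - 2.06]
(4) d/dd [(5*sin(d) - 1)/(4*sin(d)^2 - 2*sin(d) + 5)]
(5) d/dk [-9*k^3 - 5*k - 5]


(1) = y*(4*y^2 - 3*y - 12)
(2) = -15.21*v^2 + 1.12*v - 1.04
(3) = 5.14*x - 0.83
(4) = (-20*sin(d)^2 + 8*sin(d) + 23)*cos(d)/(4*sin(d)^2 - 2*sin(d) + 5)^2
(5) = -27*k^2 - 5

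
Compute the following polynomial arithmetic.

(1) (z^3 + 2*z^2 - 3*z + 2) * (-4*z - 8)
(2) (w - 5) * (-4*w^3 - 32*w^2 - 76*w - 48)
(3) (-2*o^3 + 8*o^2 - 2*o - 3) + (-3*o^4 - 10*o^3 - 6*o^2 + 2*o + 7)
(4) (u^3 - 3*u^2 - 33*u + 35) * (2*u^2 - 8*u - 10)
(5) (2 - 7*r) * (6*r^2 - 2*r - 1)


(1) = -4*z^4 - 16*z^3 - 4*z^2 + 16*z - 16
(2) = -4*w^4 - 12*w^3 + 84*w^2 + 332*w + 240
(3) = -3*o^4 - 12*o^3 + 2*o^2 + 4
(4) = 2*u^5 - 14*u^4 - 52*u^3 + 364*u^2 + 50*u - 350
(5) = -42*r^3 + 26*r^2 + 3*r - 2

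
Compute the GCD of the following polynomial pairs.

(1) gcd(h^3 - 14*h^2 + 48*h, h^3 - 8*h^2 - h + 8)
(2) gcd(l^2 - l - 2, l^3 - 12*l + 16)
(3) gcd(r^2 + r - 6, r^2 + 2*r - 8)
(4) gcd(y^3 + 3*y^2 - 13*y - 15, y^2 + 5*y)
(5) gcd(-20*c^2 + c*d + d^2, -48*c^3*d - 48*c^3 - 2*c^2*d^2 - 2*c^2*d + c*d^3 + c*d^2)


(1) = gcd(h*(h - 8)*(h - 6), (h - 8)*(h - 1)*(h + 1)) = h - 8
(2) = gcd((l - 2)*(l + 1), (l - 2)^2*(l + 4)) = l - 2
(3) = gcd((r - 2)*(r + 3), (r - 2)*(r + 4)) = r - 2
(4) = y + 5
(5) = 1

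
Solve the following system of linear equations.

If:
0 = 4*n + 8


Then:
n = -2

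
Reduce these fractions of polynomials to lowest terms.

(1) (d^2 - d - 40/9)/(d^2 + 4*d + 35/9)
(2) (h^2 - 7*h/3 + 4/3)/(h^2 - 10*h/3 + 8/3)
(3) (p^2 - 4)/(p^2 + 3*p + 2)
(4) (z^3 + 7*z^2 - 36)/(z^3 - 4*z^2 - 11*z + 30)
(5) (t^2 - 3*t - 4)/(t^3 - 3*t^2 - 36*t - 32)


(1) = (3*d - 8)/(3*d + 7)
(2) = (h - 1)/(h - 2)
(3) = (p - 2)/(p + 1)
(4) = (z + 6)/(z - 5)
(5) = (t - 4)/(t^2 - 4*t - 32)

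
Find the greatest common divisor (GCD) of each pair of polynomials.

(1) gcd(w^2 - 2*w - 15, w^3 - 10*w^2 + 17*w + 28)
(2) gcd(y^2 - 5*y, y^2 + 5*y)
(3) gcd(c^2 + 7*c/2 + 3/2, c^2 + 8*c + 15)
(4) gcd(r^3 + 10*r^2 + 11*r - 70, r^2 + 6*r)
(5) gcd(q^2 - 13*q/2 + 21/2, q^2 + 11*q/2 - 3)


(1) = 1
(2) = y
(3) = c + 3
(4) = gcd((r - 2)*(r + 5)*(r + 7), r*(r + 6)) = 1
(5) = 1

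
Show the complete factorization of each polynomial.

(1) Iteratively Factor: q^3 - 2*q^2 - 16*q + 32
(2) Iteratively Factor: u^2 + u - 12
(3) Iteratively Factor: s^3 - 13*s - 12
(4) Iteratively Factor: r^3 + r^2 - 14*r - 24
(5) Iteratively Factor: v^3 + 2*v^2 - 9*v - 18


(1) = (q - 4)*(q^2 + 2*q - 8) = (q - 4)*(q - 2)*(q + 4)
(2) = (u + 4)*(u - 3)
(3) = (s + 3)*(s^2 - 3*s - 4) = (s + 1)*(s + 3)*(s - 4)
(4) = (r + 3)*(r^2 - 2*r - 8) = (r + 2)*(r + 3)*(r - 4)
(5) = (v + 2)*(v^2 - 9) = (v + 2)*(v + 3)*(v - 3)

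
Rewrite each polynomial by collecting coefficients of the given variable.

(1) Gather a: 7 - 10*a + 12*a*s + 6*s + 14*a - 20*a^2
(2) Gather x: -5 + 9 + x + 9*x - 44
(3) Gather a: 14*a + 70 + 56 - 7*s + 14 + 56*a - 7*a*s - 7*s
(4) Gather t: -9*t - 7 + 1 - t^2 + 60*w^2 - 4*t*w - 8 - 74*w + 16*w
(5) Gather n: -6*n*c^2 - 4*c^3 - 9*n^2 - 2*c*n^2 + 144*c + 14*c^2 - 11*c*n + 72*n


(1) = -20*a^2 + a*(12*s + 4) + 6*s + 7
(2) = 10*x - 40
(3) = a*(70 - 7*s) - 14*s + 140
(4) = -t^2 + t*(-4*w - 9) + 60*w^2 - 58*w - 14
(5) = -4*c^3 + 14*c^2 + 144*c + n^2*(-2*c - 9) + n*(-6*c^2 - 11*c + 72)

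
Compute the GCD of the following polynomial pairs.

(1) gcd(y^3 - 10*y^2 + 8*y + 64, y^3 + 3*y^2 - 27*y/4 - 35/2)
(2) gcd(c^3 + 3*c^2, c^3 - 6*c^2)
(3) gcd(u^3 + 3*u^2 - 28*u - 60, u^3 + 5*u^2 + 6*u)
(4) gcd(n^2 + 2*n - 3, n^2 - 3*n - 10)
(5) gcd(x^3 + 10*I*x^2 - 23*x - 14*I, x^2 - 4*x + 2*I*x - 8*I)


(1) = gcd((y - 8)*(y - 4)*(y + 2), (y - 5/2)*(y + 2)*(y + 7/2)) = y + 2
(2) = c^2
(3) = gcd((u - 5)*(u + 2)*(u + 6), u*(u + 2)*(u + 3)) = u + 2
(4) = 1
(5) = gcd((x + I)*(x + 2*I)*(x + 7*I), (x - 4)*(x + 2*I)) = x + 2*I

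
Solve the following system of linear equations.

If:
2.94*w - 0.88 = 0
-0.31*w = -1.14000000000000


Then:
No Solution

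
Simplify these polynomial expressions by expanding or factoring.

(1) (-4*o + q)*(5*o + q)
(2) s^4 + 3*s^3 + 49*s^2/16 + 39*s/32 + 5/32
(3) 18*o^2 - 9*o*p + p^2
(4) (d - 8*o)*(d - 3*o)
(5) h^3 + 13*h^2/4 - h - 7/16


(1) = -20*o^2 + o*q + q^2
(2) = (s + 1/4)*(s + 1/2)*(s + 1)*(s + 5/4)
(3) = (-6*o + p)*(-3*o + p)
(4) = d^2 - 11*d*o + 24*o^2
(5) = (h - 1/2)*(h + 1/4)*(h + 7/2)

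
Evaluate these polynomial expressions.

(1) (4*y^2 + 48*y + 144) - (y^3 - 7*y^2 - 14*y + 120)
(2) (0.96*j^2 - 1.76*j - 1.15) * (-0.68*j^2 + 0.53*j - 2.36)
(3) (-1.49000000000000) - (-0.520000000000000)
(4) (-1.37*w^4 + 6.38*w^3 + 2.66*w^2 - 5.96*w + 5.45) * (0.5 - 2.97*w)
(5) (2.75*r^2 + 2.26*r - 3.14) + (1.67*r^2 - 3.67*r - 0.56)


(1) = -y^3 + 11*y^2 + 62*y + 24
(2) = -0.6528*j^4 + 1.7056*j^3 - 2.4164*j^2 + 3.5441*j + 2.714
(3) = -0.970000000000000
(4) = 4.0689*w^5 - 19.6336*w^4 - 4.7102*w^3 + 19.0312*w^2 - 19.1665*w + 2.725
(5) = 4.42*r^2 - 1.41*r - 3.7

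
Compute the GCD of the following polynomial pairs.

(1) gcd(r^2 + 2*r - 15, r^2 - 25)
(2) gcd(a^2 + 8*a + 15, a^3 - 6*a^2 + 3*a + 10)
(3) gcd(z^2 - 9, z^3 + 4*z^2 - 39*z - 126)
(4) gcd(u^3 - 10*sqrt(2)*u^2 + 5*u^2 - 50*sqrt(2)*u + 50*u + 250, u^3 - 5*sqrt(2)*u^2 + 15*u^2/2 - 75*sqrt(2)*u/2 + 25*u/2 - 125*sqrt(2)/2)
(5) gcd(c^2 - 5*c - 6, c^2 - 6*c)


(1) = r + 5
(2) = gcd((a + 3)*(a + 5), (a - 5)*(a - 2)*(a + 1)) = 1
(3) = z + 3
(4) = gcd((u + 5)*(u - 5*sqrt(2))^2, (u + 5/2)*(u + 5)*(u - 5*sqrt(2))) = u^2 + u*(5 - 5*sqrt(2)) - 25*sqrt(2)
(5) = gcd((c - 6)*(c + 1), c*(c - 6)) = c - 6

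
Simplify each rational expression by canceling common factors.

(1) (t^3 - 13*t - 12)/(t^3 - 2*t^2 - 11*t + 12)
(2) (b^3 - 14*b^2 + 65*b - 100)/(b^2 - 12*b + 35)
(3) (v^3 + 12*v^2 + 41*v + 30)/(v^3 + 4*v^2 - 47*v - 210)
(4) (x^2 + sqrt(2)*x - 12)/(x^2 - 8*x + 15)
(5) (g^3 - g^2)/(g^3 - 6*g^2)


(1) = (t + 1)/(t - 1)
(2) = (b^2 - 9*b + 20)/(b - 7)
(3) = (v + 1)/(v - 7)
(4) = (x^2 + sqrt(2)*x - 12)/(x^2 - 8*x + 15)
(5) = (g - 1)/(g - 6)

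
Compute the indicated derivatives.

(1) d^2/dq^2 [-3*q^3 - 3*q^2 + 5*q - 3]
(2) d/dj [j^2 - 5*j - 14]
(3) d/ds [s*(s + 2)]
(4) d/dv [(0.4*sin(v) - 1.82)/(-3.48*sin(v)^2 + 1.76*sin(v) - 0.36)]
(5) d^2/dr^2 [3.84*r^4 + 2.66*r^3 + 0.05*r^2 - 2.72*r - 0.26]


(1) = -18*q - 6
(2) = 2*j - 5
(3) = 2*s + 2
(4) = (1.392*sin(v)^2 - 12.6672*sin(v) + 3.0592)*cos(v)/(12.1104*sin(v)^4 - 12.2496*sin(v)^3 + 5.6032*sin(v)^2 - 1.2672*sin(v) + 0.1296)
(5) = 46.08*r^2 + 15.96*r + 0.1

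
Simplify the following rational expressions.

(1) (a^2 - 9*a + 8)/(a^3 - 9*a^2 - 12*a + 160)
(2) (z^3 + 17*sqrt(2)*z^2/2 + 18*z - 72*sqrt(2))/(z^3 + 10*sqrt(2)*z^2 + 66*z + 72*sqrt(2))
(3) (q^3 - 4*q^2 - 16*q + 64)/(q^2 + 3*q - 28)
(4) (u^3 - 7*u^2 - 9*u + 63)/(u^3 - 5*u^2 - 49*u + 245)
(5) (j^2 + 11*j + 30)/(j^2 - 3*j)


(1) = (a - 1)/(a^2 - a - 20)
(2) = (2*z^2 + 9*sqrt(2)*z - 36)/(2*z^2 + 12*sqrt(2)*z + 36)
(3) = (q^2 - 16)/(q + 7)
(4) = (u^2 - 9)/(u^2 + 2*u - 35)
(5) = (j^2 + 11*j + 30)/(j^2 - 3*j)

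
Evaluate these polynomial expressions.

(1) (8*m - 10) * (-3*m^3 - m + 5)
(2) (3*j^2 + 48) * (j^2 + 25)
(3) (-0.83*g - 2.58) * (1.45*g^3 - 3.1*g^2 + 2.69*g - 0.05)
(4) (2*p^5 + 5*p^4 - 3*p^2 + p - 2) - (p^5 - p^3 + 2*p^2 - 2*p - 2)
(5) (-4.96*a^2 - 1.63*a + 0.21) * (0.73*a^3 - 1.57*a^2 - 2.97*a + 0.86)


(1) = -24*m^4 + 30*m^3 - 8*m^2 + 50*m - 50
(2) = 3*j^4 + 123*j^2 + 1200
(3) = -1.2035*g^4 - 1.168*g^3 + 5.7653*g^2 - 6.8987*g + 0.129
(4) = p^5 + 5*p^4 + p^3 - 5*p^2 + 3*p
(5) = -3.6208*a^5 + 6.5973*a^4 + 17.4436*a^3 + 0.2458*a^2 - 2.0255*a + 0.1806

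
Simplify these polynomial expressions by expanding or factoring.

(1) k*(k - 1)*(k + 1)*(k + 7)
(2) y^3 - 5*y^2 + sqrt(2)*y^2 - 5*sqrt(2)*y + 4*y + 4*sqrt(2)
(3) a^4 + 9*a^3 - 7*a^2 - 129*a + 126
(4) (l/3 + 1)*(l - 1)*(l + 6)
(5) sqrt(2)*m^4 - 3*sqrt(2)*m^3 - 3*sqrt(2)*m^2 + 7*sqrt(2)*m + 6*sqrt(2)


(1) = k^4 + 7*k^3 - k^2 - 7*k
(2) = (y - 4)*(y - 1)*(y + sqrt(2))
(3) = (a - 3)*(a - 1)*(a + 6)*(a + 7)
(4) = l^3/3 + 8*l^2/3 + 3*l - 6
(5) = (m - 3)*(m - 2)*(m + 1)*(sqrt(2)*m + sqrt(2))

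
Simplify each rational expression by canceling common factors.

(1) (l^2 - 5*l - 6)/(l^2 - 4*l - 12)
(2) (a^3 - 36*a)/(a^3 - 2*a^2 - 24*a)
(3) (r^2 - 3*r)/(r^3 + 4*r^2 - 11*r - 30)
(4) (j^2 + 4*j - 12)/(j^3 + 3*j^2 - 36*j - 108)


(1) = (l + 1)/(l + 2)
(2) = (a + 6)/(a + 4)
(3) = r/(r^2 + 7*r + 10)
(4) = (j - 2)/(j^2 - 3*j - 18)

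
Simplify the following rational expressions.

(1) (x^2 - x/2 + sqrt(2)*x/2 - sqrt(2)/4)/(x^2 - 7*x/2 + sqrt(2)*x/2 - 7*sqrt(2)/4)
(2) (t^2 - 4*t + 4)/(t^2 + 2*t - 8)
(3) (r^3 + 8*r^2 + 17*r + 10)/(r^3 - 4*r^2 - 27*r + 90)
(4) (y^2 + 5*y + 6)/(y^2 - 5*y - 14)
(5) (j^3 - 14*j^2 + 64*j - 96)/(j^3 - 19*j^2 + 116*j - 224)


(1) = (16*x - 8)/(16*x - 56)
(2) = (t - 2)/(t + 4)
(3) = (r^2 + 3*r + 2)/(r^2 - 9*r + 18)
(4) = (y + 3)/(y - 7)
(5) = (j^2 - 10*j + 24)/(j^2 - 15*j + 56)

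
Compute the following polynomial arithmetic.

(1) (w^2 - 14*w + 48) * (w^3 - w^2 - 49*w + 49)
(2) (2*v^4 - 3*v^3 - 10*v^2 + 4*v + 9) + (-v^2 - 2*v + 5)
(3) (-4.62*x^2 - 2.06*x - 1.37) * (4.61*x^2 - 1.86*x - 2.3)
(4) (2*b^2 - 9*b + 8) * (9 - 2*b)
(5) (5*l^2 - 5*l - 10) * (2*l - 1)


(1) = w^5 - 15*w^4 + 13*w^3 + 687*w^2 - 3038*w + 2352
(2) = 2*v^4 - 3*v^3 - 11*v^2 + 2*v + 14
(3) = -21.2982*x^4 - 0.9034*x^3 + 8.1419*x^2 + 7.2862*x + 3.151
(4) = -4*b^3 + 36*b^2 - 97*b + 72
(5) = 10*l^3 - 15*l^2 - 15*l + 10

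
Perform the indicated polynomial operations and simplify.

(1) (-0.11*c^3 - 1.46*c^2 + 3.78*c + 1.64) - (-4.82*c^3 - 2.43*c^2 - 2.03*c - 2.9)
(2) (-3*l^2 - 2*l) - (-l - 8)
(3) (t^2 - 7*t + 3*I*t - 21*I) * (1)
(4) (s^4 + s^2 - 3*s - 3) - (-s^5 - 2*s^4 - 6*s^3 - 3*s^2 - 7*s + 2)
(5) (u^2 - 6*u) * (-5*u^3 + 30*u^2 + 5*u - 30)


(1) = 4.71*c^3 + 0.97*c^2 + 5.81*c + 4.54
(2) = -3*l^2 - l + 8
(3) = t^2 - 7*t + 3*I*t - 21*I
(4) = s^5 + 3*s^4 + 6*s^3 + 4*s^2 + 4*s - 5
(5) = -5*u^5 + 60*u^4 - 175*u^3 - 60*u^2 + 180*u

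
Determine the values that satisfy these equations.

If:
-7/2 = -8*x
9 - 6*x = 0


Then:
No Solution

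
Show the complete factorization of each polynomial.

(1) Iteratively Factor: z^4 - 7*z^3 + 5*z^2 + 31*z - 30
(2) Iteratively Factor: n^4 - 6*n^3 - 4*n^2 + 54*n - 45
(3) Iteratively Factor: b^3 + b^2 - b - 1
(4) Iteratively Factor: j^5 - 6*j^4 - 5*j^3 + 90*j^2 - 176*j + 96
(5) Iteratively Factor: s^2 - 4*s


(1) = (z - 3)*(z^3 - 4*z^2 - 7*z + 10) = (z - 5)*(z - 3)*(z^2 + z - 2) = (z - 5)*(z - 3)*(z - 1)*(z + 2)
(2) = (n - 5)*(n^3 - n^2 - 9*n + 9) = (n - 5)*(n + 3)*(n^2 - 4*n + 3) = (n - 5)*(n - 3)*(n + 3)*(n - 1)
(3) = (b - 1)*(b^2 + 2*b + 1) = (b - 1)*(b + 1)*(b + 1)
(4) = (j - 2)*(j^4 - 4*j^3 - 13*j^2 + 64*j - 48) = (j - 4)*(j - 2)*(j^3 - 13*j + 12) = (j - 4)*(j - 2)*(j + 4)*(j^2 - 4*j + 3) = (j - 4)*(j - 3)*(j - 2)*(j + 4)*(j - 1)
(5) = (s)*(s - 4)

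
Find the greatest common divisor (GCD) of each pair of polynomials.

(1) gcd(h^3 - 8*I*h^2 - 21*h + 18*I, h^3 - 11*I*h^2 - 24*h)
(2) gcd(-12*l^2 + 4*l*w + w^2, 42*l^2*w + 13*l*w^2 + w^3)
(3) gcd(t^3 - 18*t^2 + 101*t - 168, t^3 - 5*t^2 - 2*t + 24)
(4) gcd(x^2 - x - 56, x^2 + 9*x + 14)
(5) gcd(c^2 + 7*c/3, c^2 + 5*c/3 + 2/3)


(1) = h - 3*I
(2) = gcd((-2*l + w)*(6*l + w), w*(6*l + w)*(7*l + w)) = 6*l + w
(3) = t - 3
(4) = gcd((x - 8)*(x + 7), (x + 2)*(x + 7)) = x + 7
(5) = gcd(c*(c + 7/3), (c + 2/3)*(c + 1)) = 1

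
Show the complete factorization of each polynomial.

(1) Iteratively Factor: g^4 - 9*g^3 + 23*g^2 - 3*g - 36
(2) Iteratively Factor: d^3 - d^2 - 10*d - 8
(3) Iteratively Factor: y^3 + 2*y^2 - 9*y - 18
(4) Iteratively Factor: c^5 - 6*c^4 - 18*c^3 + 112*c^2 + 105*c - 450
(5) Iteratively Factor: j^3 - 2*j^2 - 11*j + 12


(1) = (g - 4)*(g^3 - 5*g^2 + 3*g + 9) = (g - 4)*(g + 1)*(g^2 - 6*g + 9) = (g - 4)*(g - 3)*(g + 1)*(g - 3)
(2) = (d - 4)*(d^2 + 3*d + 2) = (d - 4)*(d + 1)*(d + 2)
(3) = (y + 2)*(y^2 - 9) = (y - 3)*(y + 2)*(y + 3)
(4) = (c - 5)*(c^4 - c^3 - 23*c^2 - 3*c + 90) = (c - 5)*(c + 3)*(c^3 - 4*c^2 - 11*c + 30) = (c - 5)*(c - 2)*(c + 3)*(c^2 - 2*c - 15) = (c - 5)^2*(c - 2)*(c + 3)*(c + 3)
(5) = (j - 4)*(j^2 + 2*j - 3) = (j - 4)*(j - 1)*(j + 3)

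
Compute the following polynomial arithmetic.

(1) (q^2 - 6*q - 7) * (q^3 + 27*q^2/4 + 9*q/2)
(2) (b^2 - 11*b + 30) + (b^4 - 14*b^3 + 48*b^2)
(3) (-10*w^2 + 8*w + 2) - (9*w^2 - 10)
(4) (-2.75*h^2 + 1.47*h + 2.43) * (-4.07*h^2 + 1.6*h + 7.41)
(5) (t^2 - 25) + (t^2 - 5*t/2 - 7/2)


(1) = q^5 + 3*q^4/4 - 43*q^3 - 297*q^2/4 - 63*q/2
(2) = b^4 - 14*b^3 + 49*b^2 - 11*b + 30
(3) = -19*w^2 + 8*w + 12
(4) = 11.1925*h^4 - 10.3829*h^3 - 27.9156*h^2 + 14.7807*h + 18.0063
(5) = 2*t^2 - 5*t/2 - 57/2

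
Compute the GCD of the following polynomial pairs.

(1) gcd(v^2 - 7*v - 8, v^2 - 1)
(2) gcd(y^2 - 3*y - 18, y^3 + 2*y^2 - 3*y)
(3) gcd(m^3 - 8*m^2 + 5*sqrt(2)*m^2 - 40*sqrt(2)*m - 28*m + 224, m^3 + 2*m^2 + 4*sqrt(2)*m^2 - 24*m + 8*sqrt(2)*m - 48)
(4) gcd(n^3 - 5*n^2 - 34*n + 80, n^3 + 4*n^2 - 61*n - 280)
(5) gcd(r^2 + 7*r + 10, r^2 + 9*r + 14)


(1) = gcd((v - 8)*(v + 1), (v - 1)*(v + 1)) = v + 1
(2) = gcd((y - 6)*(y + 3), y*(y - 1)*(y + 3)) = y + 3
(3) = gcd((m - 8)*(m - 2*sqrt(2))*(m + 7*sqrt(2)), (m + 2)*(m - 2*sqrt(2))*(m + 6*sqrt(2))) = m - 2*sqrt(2)
(4) = gcd((n - 8)*(n - 2)*(n + 5), (n - 8)*(n + 5)*(n + 7)) = n^2 - 3*n - 40
(5) = r + 2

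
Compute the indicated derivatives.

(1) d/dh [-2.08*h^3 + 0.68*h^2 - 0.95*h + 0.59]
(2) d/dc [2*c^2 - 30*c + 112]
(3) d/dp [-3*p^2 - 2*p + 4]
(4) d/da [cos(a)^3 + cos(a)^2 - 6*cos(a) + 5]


(1) = -6.24*h^2 + 1.36*h - 0.95
(2) = 4*c - 30
(3) = -6*p - 2
(4) = (-3*cos(a)^2 - 2*cos(a) + 6)*sin(a)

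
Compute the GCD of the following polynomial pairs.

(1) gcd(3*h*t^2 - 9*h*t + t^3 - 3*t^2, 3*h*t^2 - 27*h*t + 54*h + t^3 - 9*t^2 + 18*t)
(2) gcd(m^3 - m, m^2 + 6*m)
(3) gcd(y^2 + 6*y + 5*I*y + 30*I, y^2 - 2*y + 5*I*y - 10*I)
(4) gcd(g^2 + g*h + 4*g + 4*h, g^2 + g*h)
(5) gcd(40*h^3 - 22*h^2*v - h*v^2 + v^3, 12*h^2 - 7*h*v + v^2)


(1) = 3*h*t - 9*h + t^2 - 3*t
(2) = m
(3) = y + 5*I
(4) = g + h
(5) = gcd((-4*h + v)*(-2*h + v)*(5*h + v), (-4*h + v)*(-3*h + v)) = -4*h + v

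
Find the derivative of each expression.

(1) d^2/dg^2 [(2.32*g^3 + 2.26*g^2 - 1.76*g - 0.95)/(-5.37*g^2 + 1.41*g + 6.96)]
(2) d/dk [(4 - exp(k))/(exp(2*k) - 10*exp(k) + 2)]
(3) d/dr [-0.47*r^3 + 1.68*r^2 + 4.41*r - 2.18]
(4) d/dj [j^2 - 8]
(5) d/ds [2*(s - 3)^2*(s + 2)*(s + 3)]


(1) = (-115.363908*g^3 - 479.042694*g^2 - 322.78365*g - 178.709634)/(154.854153*g^6 - 121.980087*g^5 - 570.086181*g^4 + 313.390971*g^3 + 738.882648*g^2 - 204.907968*g - 337.153536)
(2) = (2*(exp(k) - 5)*(exp(k) - 4) - exp(2*k) + 10*exp(k) - 2)*exp(k)/(exp(2*k) - 10*exp(k) + 2)^2
(3) = -1.41*r^2 + 3.36*r + 4.41
(4) = 2*j
(5) = 8*s^3 - 6*s^2 - 60*s + 18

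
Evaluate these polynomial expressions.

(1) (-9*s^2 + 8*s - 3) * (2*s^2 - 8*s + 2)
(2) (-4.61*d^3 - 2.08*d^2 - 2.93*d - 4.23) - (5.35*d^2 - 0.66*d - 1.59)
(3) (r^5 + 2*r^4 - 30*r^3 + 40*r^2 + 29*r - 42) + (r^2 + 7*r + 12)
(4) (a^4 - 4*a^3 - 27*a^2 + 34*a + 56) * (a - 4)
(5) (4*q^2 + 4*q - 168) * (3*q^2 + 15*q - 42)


(1) = -18*s^4 + 88*s^3 - 88*s^2 + 40*s - 6
(2) = -4.61*d^3 - 7.43*d^2 - 2.27*d - 2.64
(3) = r^5 + 2*r^4 - 30*r^3 + 41*r^2 + 36*r - 30
(4) = a^5 - 8*a^4 - 11*a^3 + 142*a^2 - 80*a - 224
(5) = 12*q^4 + 72*q^3 - 612*q^2 - 2688*q + 7056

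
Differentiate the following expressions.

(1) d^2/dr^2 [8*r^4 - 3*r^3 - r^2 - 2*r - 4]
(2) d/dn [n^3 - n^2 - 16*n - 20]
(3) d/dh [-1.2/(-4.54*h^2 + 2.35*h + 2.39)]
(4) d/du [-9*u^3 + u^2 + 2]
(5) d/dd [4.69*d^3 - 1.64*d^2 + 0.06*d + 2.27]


(1) = 96*r^2 - 18*r - 2
(2) = 3*n^2 - 2*n - 16
(3) = (2.82 - 10.896*h)/(-4.54*h^2 + 2.35*h + 2.39)^2
(4) = u*(2 - 27*u)
(5) = 14.07*d^2 - 3.28*d + 0.06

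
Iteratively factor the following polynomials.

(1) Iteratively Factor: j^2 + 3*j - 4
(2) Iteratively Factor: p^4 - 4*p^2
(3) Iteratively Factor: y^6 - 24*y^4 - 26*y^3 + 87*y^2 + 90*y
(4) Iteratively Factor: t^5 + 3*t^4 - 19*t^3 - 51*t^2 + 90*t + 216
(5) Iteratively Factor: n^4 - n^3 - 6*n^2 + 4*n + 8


(1) = (j - 1)*(j + 4)
(2) = (p - 2)*(p^3 + 2*p^2) = p*(p - 2)*(p^2 + 2*p) = p*(p - 2)*(p + 2)*(p)
(3) = (y + 1)*(y^5 - y^4 - 23*y^3 - 3*y^2 + 90*y) = (y + 1)*(y + 3)*(y^4 - 4*y^3 - 11*y^2 + 30*y) = y*(y + 1)*(y + 3)*(y^3 - 4*y^2 - 11*y + 30) = y*(y - 2)*(y + 1)*(y + 3)*(y^2 - 2*y - 15) = y*(y - 5)*(y - 2)*(y + 1)*(y + 3)*(y + 3)
(4) = (t + 2)*(t^4 + t^3 - 21*t^2 - 9*t + 108) = (t + 2)*(t + 3)*(t^3 - 2*t^2 - 15*t + 36) = (t + 2)*(t + 3)*(t + 4)*(t^2 - 6*t + 9) = (t - 3)*(t + 2)*(t + 3)*(t + 4)*(t - 3)
(5) = (n - 2)*(n^3 + n^2 - 4*n - 4) = (n - 2)*(n + 2)*(n^2 - n - 2) = (n - 2)^2*(n + 2)*(n + 1)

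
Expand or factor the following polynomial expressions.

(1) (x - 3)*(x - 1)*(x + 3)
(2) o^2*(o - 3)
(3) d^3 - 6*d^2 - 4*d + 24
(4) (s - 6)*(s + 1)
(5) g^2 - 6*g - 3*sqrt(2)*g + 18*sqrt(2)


(1) = x^3 - x^2 - 9*x + 9
(2) = o^3 - 3*o^2
(3) = (d - 6)*(d - 2)*(d + 2)
(4) = s^2 - 5*s - 6
(5) = (g - 6)*(g - 3*sqrt(2))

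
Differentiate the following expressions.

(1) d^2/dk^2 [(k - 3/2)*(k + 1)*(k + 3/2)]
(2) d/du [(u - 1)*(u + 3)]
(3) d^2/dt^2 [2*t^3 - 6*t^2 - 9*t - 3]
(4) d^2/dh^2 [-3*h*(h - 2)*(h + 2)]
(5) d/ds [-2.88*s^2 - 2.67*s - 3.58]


(1) = 6*k + 2
(2) = 2*u + 2
(3) = 12*t - 12
(4) = -18*h
(5) = -5.76*s - 2.67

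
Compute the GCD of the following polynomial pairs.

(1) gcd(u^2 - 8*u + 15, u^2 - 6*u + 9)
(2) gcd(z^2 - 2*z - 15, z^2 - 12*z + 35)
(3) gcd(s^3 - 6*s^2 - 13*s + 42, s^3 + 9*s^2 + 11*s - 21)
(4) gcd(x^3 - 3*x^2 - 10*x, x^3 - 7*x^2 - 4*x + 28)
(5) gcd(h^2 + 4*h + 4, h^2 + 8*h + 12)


(1) = gcd((u - 5)*(u - 3), (u - 3)^2) = u - 3
(2) = gcd((z - 5)*(z + 3), (z - 7)*(z - 5)) = z - 5
(3) = gcd((s - 7)*(s - 2)*(s + 3), (s - 1)*(s + 3)*(s + 7)) = s + 3
(4) = x + 2
(5) = gcd((h + 2)^2, (h + 2)*(h + 6)) = h + 2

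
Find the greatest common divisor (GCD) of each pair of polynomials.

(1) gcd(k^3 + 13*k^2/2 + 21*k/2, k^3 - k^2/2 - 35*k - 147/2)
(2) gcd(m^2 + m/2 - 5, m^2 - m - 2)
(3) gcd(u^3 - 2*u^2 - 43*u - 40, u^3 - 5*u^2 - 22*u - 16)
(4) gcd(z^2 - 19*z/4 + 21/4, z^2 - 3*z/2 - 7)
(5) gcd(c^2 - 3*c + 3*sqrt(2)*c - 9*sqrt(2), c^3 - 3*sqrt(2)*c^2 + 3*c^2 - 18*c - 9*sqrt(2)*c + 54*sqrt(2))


(1) = gcd(k*(k + 3)*(k + 7/2), (k - 7)*(k + 3)*(k + 7/2)) = k^2 + 13*k/2 + 21/2
(2) = gcd((m - 2)*(m + 5/2), (m - 2)*(m + 1)) = m - 2
(3) = gcd((u - 8)*(u + 1)*(u + 5), (u - 8)*(u + 1)*(u + 2)) = u^2 - 7*u - 8
(4) = 1
(5) = c - 3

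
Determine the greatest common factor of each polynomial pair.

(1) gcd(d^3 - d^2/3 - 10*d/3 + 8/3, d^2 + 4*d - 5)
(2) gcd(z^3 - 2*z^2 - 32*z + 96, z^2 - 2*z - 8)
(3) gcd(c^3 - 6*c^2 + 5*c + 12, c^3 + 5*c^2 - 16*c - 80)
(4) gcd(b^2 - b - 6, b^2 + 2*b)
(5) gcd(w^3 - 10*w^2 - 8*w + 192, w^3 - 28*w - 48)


(1) = d - 1
(2) = gcd((z - 4)^2*(z + 6), (z - 4)*(z + 2)) = z - 4
(3) = c - 4
(4) = b + 2
(5) = gcd((w - 8)*(w - 6)*(w + 4), (w - 6)*(w + 2)*(w + 4)) = w^2 - 2*w - 24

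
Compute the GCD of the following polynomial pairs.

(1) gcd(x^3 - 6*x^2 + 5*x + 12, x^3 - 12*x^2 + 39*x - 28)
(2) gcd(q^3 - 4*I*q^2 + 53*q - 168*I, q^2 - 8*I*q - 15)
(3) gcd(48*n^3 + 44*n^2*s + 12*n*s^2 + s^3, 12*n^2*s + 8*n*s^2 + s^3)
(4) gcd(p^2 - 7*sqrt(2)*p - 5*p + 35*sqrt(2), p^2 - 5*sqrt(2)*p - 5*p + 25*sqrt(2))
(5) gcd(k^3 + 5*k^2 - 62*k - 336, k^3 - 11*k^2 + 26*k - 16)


(1) = x - 4
(2) = q - 3*I
(3) = gcd((2*n + s)*(4*n + s)*(6*n + s), s*(2*n + s)*(6*n + s)) = 12*n^2 + 8*n*s + s^2
(4) = p - 5
(5) = gcd((k - 8)*(k + 6)*(k + 7), (k - 8)*(k - 2)*(k - 1)) = k - 8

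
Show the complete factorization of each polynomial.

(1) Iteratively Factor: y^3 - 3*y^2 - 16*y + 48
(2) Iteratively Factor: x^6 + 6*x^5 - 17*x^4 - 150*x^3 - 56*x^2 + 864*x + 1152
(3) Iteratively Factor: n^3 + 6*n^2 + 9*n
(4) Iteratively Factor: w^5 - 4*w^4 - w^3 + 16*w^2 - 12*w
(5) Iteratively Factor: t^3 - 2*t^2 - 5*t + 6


(1) = (y - 3)*(y^2 - 16) = (y - 3)*(y + 4)*(y - 4)
(2) = (x + 3)*(x^5 + 3*x^4 - 26*x^3 - 72*x^2 + 160*x + 384) = (x + 3)*(x + 4)*(x^4 - x^3 - 22*x^2 + 16*x + 96) = (x - 4)*(x + 3)*(x + 4)*(x^3 + 3*x^2 - 10*x - 24) = (x - 4)*(x + 2)*(x + 3)*(x + 4)*(x^2 + x - 12) = (x - 4)*(x + 2)*(x + 3)*(x + 4)^2*(x - 3)
(3) = (n + 3)*(n^2 + 3*n) = n*(n + 3)*(n + 3)
(4) = (w - 3)*(w^4 - w^3 - 4*w^2 + 4*w) = (w - 3)*(w - 1)*(w^3 - 4*w) = w*(w - 3)*(w - 1)*(w^2 - 4) = w*(w - 3)*(w - 1)*(w + 2)*(w - 2)
(5) = (t - 3)*(t^2 + t - 2) = (t - 3)*(t + 2)*(t - 1)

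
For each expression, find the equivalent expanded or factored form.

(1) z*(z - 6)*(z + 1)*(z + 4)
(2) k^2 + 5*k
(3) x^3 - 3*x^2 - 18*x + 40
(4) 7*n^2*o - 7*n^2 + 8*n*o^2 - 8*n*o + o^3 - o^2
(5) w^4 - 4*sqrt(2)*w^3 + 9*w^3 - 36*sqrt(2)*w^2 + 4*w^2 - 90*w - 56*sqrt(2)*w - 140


(1) = z^4 - z^3 - 26*z^2 - 24*z
(2) = k*(k + 5)
(3) = (x - 5)*(x - 2)*(x + 4)
(4) = (n + o)*(7*n + o)*(o - 1)
(5) = (w + 2)*(w + 7)*(w - 5*sqrt(2))*(w + sqrt(2))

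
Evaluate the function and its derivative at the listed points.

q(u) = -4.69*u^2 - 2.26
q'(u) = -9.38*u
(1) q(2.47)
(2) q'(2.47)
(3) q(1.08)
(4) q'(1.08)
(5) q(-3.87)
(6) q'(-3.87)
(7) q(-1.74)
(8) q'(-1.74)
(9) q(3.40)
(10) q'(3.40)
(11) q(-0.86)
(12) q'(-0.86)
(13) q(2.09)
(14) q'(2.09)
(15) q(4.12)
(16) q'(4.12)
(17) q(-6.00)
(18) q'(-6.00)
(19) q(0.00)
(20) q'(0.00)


(1) = -30.87
(2) = -23.17
(3) = -7.73
(4) = -10.13
(5) = -72.50
(6) = 36.30
(7) = -16.46
(8) = 16.32
(9) = -56.48
(10) = -31.89
(11) = -5.73
(12) = 8.07
(13) = -22.75
(14) = -19.60
(15) = -81.87
(16) = -38.65
(17) = -171.10
(18) = 56.28
(19) = -2.26
(20) = 0.00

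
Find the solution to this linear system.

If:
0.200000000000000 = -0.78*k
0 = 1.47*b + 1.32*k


Then:
b = 0.23
k = -0.26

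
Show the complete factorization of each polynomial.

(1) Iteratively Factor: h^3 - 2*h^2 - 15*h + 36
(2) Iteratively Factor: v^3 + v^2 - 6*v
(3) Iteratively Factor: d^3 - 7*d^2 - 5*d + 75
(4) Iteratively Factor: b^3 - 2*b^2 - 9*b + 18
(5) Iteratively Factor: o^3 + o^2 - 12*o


(1) = (h - 3)*(h^2 + h - 12) = (h - 3)*(h + 4)*(h - 3)
(2) = (v - 2)*(v^2 + 3*v) = (v - 2)*(v + 3)*(v)
(3) = (d - 5)*(d^2 - 2*d - 15) = (d - 5)^2*(d + 3)
(4) = (b - 3)*(b^2 + b - 6) = (b - 3)*(b + 3)*(b - 2)
(5) = (o + 4)*(o^2 - 3*o) = o*(o + 4)*(o - 3)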